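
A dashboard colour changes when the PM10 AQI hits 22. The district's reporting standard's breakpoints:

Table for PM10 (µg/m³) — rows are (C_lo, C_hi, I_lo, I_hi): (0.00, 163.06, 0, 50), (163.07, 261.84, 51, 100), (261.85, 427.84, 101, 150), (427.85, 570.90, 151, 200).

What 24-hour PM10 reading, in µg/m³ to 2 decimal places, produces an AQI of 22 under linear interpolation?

AQI 22 lies in the 0–50 band, which corresponds to 0.00–163.06 µg/m³.
C = 0.00 + (22−0)×(163.06−0.00)/(50−0) = 0.00 + 22×163.06/50 ≈ 71.7464 µg/m³ → 71.75 µg/m³ to 2 dp.

71.75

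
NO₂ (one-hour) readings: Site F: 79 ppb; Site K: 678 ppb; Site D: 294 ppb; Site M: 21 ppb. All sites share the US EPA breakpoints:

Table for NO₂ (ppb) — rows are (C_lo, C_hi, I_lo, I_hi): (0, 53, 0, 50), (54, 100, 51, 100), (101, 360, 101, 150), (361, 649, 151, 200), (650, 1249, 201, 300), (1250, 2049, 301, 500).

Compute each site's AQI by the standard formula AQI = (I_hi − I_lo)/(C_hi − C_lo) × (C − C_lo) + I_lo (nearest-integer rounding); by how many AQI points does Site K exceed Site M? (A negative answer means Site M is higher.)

186

Site F: row 54–100 (AQI 51–100). (100−51)·(79−54)/(100−54) + 51 = 49·25/46 + 51 ≈ 77.63 → 78.
Site K: 678 lies in 650–1249, so I_lo=201, I_hi=300, C_lo=650, C_hi=1249.
(300−201)/(1249−650) × (678−650) + 201 = 99/599 × 28 + 201 ≈ 205.63 → 206.
Site D: row 101–360 (AQI 101–150). (150−101)·(294−101)/(360−101) + 101 = 49·193/259 + 101 ≈ 137.51 → 138.
Site M 21: bracket 0–53 → index 0–50; slope 50/53, offset 21.
AQI = 0 + 50/53·21 ≈ 19.81 ⇒ 20.
AQIs: Site F=78, Site K=206, Site D=138, Site M=20. Site K (206) − Site M (20) = 186.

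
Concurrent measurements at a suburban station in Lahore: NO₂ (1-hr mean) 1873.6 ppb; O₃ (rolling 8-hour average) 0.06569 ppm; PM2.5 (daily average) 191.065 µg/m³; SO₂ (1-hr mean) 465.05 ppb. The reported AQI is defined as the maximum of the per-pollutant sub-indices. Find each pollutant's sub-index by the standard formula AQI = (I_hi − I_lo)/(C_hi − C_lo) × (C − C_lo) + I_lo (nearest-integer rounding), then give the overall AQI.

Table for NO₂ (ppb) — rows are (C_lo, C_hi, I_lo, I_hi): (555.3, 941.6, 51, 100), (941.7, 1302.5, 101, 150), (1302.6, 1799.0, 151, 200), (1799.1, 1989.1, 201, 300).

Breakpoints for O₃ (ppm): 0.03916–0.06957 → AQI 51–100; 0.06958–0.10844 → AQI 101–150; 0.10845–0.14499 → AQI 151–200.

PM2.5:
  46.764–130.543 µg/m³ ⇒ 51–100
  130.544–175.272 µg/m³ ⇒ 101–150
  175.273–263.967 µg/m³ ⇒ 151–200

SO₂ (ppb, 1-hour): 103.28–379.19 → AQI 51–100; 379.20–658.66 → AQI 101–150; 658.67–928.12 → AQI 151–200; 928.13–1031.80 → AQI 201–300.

240

NO₂: 1873.6 lies in 1799.1–1989.1, so I_lo=201, I_hi=300, C_lo=1799.1, C_hi=1989.1.
(300−201)/(1989.1−1799.1) × (1873.6−1799.1) + 201 = 99/190.0 × 74.5 + 201 ≈ 239.82 → 240.
O₃: 0.06569 ∈ [0.03916, 0.06957] ↔ index [51, 100].
51 + (0.06569−0.03916)·(100−51)/(0.06957−0.03916) = 51 + 0.02653·49/0.03041 ≈ 93.75, so AQI = 94.
PM2.5: 191.065 lies in 175.273–263.967, so I_lo=151, I_hi=200, C_lo=175.273, C_hi=263.967.
(200−151)/(263.967−175.273) × (191.065−175.273) + 151 = 49/88.694 × 15.792 + 151 ≈ 159.72 → 160.
SO₂ 465.05: bracket 379.20–658.66 → index 101–150; slope 49/279.46, offset 85.85.
AQI = 101 + 49/279.46·85.85 ≈ 116.05 ⇒ 116.
Sub-indices: NO₂→240, O₃→94, PM2.5→160, SO₂→116. Overall AQI = max = 240; dominant pollutant is NO₂.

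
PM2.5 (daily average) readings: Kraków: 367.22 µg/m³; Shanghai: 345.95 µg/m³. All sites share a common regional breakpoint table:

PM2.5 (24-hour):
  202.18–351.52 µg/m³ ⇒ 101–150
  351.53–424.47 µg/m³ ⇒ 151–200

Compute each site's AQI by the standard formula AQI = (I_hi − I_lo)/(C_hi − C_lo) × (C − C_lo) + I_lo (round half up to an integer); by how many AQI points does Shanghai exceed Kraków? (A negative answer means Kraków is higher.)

-14

Kraków: 367.22 lies in 351.53–424.47, so I_lo=151, I_hi=200, C_lo=351.53, C_hi=424.47.
(200−151)/(424.47−351.53) × (367.22−351.53) + 151 = 49/72.94 × 15.69 + 151 ≈ 161.54 → 162.
Shanghai 345.95: bracket 202.18–351.52 → index 101–150; slope 49/149.34, offset 143.77.
AQI = 101 + 49/149.34·143.77 ≈ 148.17 ⇒ 148.
AQIs: Kraków=162, Shanghai=148. Shanghai (148) − Kraków (162) = -14.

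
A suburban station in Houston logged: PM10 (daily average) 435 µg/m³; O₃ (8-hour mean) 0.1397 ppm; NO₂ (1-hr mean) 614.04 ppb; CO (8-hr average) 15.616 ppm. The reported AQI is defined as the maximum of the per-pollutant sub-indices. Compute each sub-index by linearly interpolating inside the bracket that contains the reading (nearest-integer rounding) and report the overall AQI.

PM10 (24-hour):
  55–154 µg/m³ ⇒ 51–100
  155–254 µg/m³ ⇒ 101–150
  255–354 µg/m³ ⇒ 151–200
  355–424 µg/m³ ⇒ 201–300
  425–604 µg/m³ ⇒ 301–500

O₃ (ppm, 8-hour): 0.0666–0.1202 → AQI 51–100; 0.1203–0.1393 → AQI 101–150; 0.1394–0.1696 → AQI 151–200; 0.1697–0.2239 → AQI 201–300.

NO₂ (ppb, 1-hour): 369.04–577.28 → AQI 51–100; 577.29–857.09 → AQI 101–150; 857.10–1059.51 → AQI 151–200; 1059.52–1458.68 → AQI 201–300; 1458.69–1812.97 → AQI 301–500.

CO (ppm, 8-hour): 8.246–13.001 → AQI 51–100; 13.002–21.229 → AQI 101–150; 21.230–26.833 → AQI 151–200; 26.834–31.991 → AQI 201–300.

312

PM10 435: bracket 425–604 → index 301–500; slope 199/179, offset 10.
AQI = 301 + 199/179·10 ≈ 312.12 ⇒ 312.
O₃: 0.1397 ∈ [0.1394, 0.1696] ↔ index [151, 200].
151 + (0.1397−0.1394)·(200−151)/(0.1696−0.1394) = 151 + 0.0003·49/0.0302 ≈ 151.49, so AQI = 151.
NO₂: row 577.29–857.09 (AQI 101–150). (150−101)·(614.04−577.29)/(857.09−577.29) + 101 = 49·36.75/279.80 + 101 ≈ 107.44 → 107.
CO: 15.616 lies in 13.002–21.229, so I_lo=101, I_hi=150, C_lo=13.002, C_hi=21.229.
(150−101)/(21.229−13.002) × (15.616−13.002) + 101 = 49/8.227 × 2.614 + 101 ≈ 116.57 → 117.
Sub-indices: PM10→312, O₃→151, NO₂→107, CO→117. Overall AQI = max = 312; dominant pollutant is PM10.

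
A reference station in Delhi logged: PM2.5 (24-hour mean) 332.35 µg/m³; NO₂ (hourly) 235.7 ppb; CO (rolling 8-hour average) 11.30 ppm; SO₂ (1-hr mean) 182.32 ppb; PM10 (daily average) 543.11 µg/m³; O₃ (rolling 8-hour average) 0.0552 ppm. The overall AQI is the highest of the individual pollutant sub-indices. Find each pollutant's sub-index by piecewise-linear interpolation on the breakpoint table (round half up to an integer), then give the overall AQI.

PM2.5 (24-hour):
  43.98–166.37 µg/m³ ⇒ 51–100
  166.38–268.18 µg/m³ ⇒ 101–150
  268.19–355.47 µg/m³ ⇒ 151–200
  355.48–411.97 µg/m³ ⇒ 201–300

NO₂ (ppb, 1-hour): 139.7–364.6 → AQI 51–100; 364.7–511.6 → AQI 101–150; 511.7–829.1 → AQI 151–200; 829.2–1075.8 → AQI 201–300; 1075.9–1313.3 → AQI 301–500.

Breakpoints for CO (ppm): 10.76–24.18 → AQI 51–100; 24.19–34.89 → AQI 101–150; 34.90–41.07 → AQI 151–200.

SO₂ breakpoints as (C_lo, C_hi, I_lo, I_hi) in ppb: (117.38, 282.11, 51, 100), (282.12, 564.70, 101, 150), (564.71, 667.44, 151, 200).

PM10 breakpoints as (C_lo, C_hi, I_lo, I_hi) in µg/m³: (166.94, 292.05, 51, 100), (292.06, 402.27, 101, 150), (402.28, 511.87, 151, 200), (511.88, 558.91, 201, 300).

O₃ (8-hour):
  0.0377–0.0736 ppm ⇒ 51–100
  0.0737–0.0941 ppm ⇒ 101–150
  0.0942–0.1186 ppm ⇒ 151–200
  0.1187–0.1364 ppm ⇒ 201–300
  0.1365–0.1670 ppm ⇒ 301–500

PM2.5: 332.35 lies in 268.19–355.47, so I_lo=151, I_hi=200, C_lo=268.19, C_hi=355.47.
(200−151)/(355.47−268.19) × (332.35−268.19) + 151 = 49/87.28 × 64.16 + 151 ≈ 187.02 → 187.
NO₂: 235.7 ∈ [139.7, 364.6] ↔ index [51, 100].
51 + (235.7−139.7)·(100−51)/(364.6−139.7) = 51 + 96.0·49/224.9 ≈ 71.92, so AQI = 72.
CO: 11.30 lies in 10.76–24.18, so I_lo=51, I_hi=100, C_lo=10.76, C_hi=24.18.
(100−51)/(24.18−10.76) × (11.30−10.76) + 51 = 49/13.42 × 0.54 + 51 ≈ 52.97 → 53.
SO₂: 182.32 lies in 117.38–282.11, so I_lo=51, I_hi=100, C_lo=117.38, C_hi=282.11.
(100−51)/(282.11−117.38) × (182.32−117.38) + 51 = 49/164.73 × 64.94 + 51 ≈ 70.32 → 70.
PM10: 543.11 lies in 511.88–558.91, so I_lo=201, I_hi=300, C_lo=511.88, C_hi=558.91.
(300−201)/(558.91−511.88) × (543.11−511.88) + 201 = 99/47.03 × 31.23 + 201 ≈ 266.74 → 267.
O₃: 0.0552 lies in 0.0377–0.0736, so I_lo=51, I_hi=100, C_lo=0.0377, C_hi=0.0736.
(100−51)/(0.0736−0.0377) × (0.0552−0.0377) + 51 = 49/0.0359 × 0.0175 + 51 ≈ 74.89 → 75.
Sub-indices: PM2.5→187, NO₂→72, CO→53, SO₂→70, PM10→267, O₃→75. Overall AQI = max = 267; dominant pollutant is PM10.

267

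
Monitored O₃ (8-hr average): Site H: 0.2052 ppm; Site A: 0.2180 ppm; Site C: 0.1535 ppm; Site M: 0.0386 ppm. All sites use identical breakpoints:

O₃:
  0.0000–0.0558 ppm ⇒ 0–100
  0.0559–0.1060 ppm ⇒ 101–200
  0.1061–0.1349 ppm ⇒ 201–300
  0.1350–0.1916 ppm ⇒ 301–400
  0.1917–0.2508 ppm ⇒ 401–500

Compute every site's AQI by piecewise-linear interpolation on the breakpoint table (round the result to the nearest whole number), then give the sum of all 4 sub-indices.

1271

Site H: 0.2052 ∈ [0.1917, 0.2508] ↔ index [401, 500].
401 + (0.2052−0.1917)·(500−401)/(0.2508−0.1917) = 401 + 0.0135·99/0.0591 ≈ 423.61, so AQI = 424.
Site A: 0.2180 ∈ [0.1917, 0.2508] ↔ index [401, 500].
401 + (0.2180−0.1917)·(500−401)/(0.2508−0.1917) = 401 + 0.0263·99/0.0591 ≈ 445.06, so AQI = 445.
Site C: row 0.1350–0.1916 (AQI 301–400). (400−301)·(0.1535−0.1350)/(0.1916−0.1350) + 301 = 99·0.0185/0.0566 + 301 ≈ 333.36 → 333.
Site M 0.0386: bracket 0.0000–0.0558 → index 0–100; slope 100/0.0558, offset 0.0386.
AQI = 0 + 100/0.0558·0.0386 ≈ 69.18 ⇒ 69.
AQIs: Site H=424, Site A=445, Site C=333, Site M=69. Sum = 424 + 445 + 333 + 69 = 1271.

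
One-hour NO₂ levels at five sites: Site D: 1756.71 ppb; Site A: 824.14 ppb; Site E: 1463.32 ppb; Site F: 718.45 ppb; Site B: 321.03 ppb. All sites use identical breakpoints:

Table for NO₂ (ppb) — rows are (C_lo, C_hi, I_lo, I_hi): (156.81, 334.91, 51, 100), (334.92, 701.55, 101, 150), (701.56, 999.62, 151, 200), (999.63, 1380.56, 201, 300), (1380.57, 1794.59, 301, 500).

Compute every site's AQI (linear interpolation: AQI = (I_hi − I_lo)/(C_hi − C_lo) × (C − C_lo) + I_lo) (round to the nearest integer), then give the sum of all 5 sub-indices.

Site D: 1756.71 ∈ [1380.57, 1794.59] ↔ index [301, 500].
301 + (1756.71−1380.57)·(500−301)/(1794.59−1380.57) = 301 + 376.14·199/414.02 ≈ 481.79, so AQI = 482.
Site A 824.14: bracket 701.56–999.62 → index 151–200; slope 49/298.06, offset 122.58.
AQI = 151 + 49/298.06·122.58 ≈ 171.15 ⇒ 171.
Site E: 1463.32 lies in 1380.57–1794.59, so I_lo=301, I_hi=500, C_lo=1380.57, C_hi=1794.59.
(500−301)/(1794.59−1380.57) × (1463.32−1380.57) + 301 = 199/414.02 × 82.75 + 301 ≈ 340.77 → 341.
Site F: row 701.56–999.62 (AQI 151–200). (200−151)·(718.45−701.56)/(999.62−701.56) + 151 = 49·16.89/298.06 + 151 ≈ 153.78 → 154.
Site B: row 156.81–334.91 (AQI 51–100). (100−51)·(321.03−156.81)/(334.91−156.81) + 51 = 49·164.22/178.10 + 51 ≈ 96.18 → 96.
AQIs: Site D=482, Site A=171, Site E=341, Site F=154, Site B=96. Sum = 482 + 171 + 341 + 154 + 96 = 1244.

1244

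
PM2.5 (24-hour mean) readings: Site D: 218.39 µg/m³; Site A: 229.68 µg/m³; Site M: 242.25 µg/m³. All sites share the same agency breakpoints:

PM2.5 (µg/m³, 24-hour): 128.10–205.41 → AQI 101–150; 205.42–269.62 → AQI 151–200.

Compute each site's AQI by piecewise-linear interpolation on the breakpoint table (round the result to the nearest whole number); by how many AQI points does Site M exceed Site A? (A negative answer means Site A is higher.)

9

Site D: 218.39 ∈ [205.42, 269.62] ↔ index [151, 200].
151 + (218.39−205.42)·(200−151)/(269.62−205.42) = 151 + 12.97·49/64.20 ≈ 160.90, so AQI = 161.
Site A: 229.68 lies in 205.42–269.62, so I_lo=151, I_hi=200, C_lo=205.42, C_hi=269.62.
(200−151)/(269.62−205.42) × (229.68−205.42) + 151 = 49/64.20 × 24.26 + 151 ≈ 169.52 → 170.
Site M: row 205.42–269.62 (AQI 151–200). (200−151)·(242.25−205.42)/(269.62−205.42) + 151 = 49·36.83/64.20 + 151 ≈ 179.11 → 179.
AQIs: Site D=161, Site A=170, Site M=179. Site M (179) − Site A (170) = 9.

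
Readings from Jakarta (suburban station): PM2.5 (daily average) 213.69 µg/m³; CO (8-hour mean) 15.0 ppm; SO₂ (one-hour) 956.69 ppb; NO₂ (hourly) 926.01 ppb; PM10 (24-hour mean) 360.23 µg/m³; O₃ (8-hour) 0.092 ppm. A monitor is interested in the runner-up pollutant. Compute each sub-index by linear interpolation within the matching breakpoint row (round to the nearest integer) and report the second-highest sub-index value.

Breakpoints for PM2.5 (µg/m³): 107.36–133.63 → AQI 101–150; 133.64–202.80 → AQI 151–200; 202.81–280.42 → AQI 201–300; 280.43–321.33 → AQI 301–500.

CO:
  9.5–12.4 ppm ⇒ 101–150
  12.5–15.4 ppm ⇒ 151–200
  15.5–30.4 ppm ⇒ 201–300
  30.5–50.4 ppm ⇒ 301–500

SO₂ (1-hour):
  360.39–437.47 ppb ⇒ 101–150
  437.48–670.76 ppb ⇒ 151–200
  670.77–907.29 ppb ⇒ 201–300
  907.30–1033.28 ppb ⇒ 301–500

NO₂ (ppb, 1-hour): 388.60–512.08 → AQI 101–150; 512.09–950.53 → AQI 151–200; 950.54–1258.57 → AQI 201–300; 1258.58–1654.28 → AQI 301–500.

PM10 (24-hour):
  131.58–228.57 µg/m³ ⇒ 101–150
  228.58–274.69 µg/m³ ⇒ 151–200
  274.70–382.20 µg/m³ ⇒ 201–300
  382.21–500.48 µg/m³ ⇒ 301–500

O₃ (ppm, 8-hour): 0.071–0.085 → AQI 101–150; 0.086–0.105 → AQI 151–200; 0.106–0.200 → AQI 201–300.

PM2.5: 213.69 ∈ [202.81, 280.42] ↔ index [201, 300].
201 + (213.69−202.81)·(300−201)/(280.42−202.81) = 201 + 10.88·99/77.61 ≈ 214.88, so AQI = 215.
CO: 15.0 lies in 12.5–15.4, so I_lo=151, I_hi=200, C_lo=12.5, C_hi=15.4.
(200−151)/(15.4−12.5) × (15.0−12.5) + 151 = 49/2.9 × 2.5 + 151 ≈ 193.24 → 193.
SO₂: row 907.30–1033.28 (AQI 301–500). (500−301)·(956.69−907.30)/(1033.28−907.30) + 301 = 199·49.39/125.98 + 301 ≈ 379.02 → 379.
NO₂ 926.01: bracket 512.09–950.53 → index 151–200; slope 49/438.44, offset 413.92.
AQI = 151 + 49/438.44·413.92 ≈ 197.26 ⇒ 197.
PM10: row 274.70–382.20 (AQI 201–300). (300−201)·(360.23−274.70)/(382.20−274.70) + 201 = 99·85.53/107.50 + 201 ≈ 279.77 → 280.
O₃: row 0.086–0.105 (AQI 151–200). (200−151)·(0.092−0.086)/(0.105−0.086) + 151 = 49·0.006/0.019 + 151 ≈ 166.47 → 166.
Sub-indices: PM2.5→215, CO→193, SO₂→379, NO₂→197, PM10→280, O₃→166. Ranked high→low: 379, 280, 215, 197, 193, 166. Second-highest sub-index = 280.

280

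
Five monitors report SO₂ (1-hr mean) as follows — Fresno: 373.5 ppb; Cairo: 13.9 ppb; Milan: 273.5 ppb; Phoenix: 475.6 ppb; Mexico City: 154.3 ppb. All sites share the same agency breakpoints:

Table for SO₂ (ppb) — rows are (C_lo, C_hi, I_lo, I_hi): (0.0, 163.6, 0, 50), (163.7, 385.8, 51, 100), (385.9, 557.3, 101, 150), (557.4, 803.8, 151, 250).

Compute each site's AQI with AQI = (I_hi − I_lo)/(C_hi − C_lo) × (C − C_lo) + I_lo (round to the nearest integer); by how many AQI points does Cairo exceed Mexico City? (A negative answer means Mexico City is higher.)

-43

Fresno: row 163.7–385.8 (AQI 51–100). (100−51)·(373.5−163.7)/(385.8−163.7) + 51 = 49·209.8/222.1 + 51 ≈ 97.29 → 97.
Cairo: 13.9 ∈ [0.0, 163.6] ↔ index [0, 50].
0 + (13.9−0.0)·(50−0)/(163.6−0.0) = 0 + 13.9·50/163.6 ≈ 4.25, so AQI = 4.
Milan 273.5: bracket 163.7–385.8 → index 51–100; slope 49/222.1, offset 109.8.
AQI = 51 + 49/222.1·109.8 ≈ 75.22 ⇒ 75.
Phoenix: 475.6 lies in 385.9–557.3, so I_lo=101, I_hi=150, C_lo=385.9, C_hi=557.3.
(150−101)/(557.3−385.9) × (475.6−385.9) + 101 = 49/171.4 × 89.7 + 101 ≈ 126.64 → 127.
Mexico City: 154.3 lies in 0.0–163.6, so I_lo=0, I_hi=50, C_lo=0.0, C_hi=163.6.
(50−0)/(163.6−0.0) × (154.3−0.0) + 0 = 50/163.6 × 154.3 + 0 ≈ 47.16 → 47.
AQIs: Fresno=97, Cairo=4, Milan=75, Phoenix=127, Mexico City=47. Cairo (4) − Mexico City (47) = -43.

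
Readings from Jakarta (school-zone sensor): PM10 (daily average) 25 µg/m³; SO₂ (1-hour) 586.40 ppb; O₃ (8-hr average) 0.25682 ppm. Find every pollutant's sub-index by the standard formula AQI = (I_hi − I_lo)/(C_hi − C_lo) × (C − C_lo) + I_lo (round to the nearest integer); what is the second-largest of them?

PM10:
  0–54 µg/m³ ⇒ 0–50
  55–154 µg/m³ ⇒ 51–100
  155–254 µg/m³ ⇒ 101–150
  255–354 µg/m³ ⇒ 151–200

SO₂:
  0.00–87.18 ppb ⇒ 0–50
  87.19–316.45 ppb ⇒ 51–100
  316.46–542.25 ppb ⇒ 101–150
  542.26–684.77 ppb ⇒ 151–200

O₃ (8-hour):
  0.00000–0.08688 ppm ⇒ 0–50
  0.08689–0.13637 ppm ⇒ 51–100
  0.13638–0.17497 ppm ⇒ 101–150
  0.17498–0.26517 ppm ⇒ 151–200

166

PM10: 25 ∈ [0, 54] ↔ index [0, 50].
0 + (25−0)·(50−0)/(54−0) = 0 + 25·50/54 ≈ 23.15, so AQI = 23.
SO₂ 586.40: bracket 542.26–684.77 → index 151–200; slope 49/142.51, offset 44.14.
AQI = 151 + 49/142.51·44.14 ≈ 166.18 ⇒ 166.
O₃: 0.25682 lies in 0.17498–0.26517, so I_lo=151, I_hi=200, C_lo=0.17498, C_hi=0.26517.
(200−151)/(0.26517−0.17498) × (0.25682−0.17498) + 151 = 49/0.09019 × 0.08184 + 151 ≈ 195.46 → 195.
Sub-indices: PM10→23, SO₂→166, O₃→195. Ranked high→low: 195, 166, 23. Second-highest sub-index = 166.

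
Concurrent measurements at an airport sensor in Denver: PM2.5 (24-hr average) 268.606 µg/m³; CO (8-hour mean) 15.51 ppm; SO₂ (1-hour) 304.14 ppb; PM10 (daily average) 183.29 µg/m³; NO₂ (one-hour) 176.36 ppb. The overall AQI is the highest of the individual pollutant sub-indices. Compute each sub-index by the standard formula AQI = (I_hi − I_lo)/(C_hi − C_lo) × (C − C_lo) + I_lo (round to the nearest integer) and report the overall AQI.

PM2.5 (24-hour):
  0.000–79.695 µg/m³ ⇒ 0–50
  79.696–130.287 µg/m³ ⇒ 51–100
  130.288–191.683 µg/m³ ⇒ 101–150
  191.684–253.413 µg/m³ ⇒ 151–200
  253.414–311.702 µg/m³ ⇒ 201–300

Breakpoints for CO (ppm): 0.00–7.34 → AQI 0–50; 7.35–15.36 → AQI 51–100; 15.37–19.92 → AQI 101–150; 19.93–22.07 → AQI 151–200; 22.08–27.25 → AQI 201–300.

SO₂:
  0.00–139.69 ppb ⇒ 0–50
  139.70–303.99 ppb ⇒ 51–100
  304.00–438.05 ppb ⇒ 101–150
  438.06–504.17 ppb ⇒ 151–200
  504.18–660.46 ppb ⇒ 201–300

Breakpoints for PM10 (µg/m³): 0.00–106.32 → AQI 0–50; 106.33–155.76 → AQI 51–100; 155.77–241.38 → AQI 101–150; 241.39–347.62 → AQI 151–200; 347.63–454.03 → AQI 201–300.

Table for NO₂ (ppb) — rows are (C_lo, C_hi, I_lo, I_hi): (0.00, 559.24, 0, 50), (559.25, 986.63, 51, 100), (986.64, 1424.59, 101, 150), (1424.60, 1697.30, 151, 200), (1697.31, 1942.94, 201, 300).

227

PM2.5: row 253.414–311.702 (AQI 201–300). (300−201)·(268.606−253.414)/(311.702−253.414) + 201 = 99·15.192/58.288 + 201 ≈ 226.80 → 227.
CO: 15.51 ∈ [15.37, 19.92] ↔ index [101, 150].
101 + (15.51−15.37)·(150−101)/(19.92−15.37) = 101 + 0.14·49/4.55 ≈ 102.51, so AQI = 103.
SO₂: row 304.00–438.05 (AQI 101–150). (150−101)·(304.14−304.00)/(438.05−304.00) + 101 = 49·0.14/134.05 + 101 ≈ 101.05 → 101.
PM10: 183.29 lies in 155.77–241.38, so I_lo=101, I_hi=150, C_lo=155.77, C_hi=241.38.
(150−101)/(241.38−155.77) × (183.29−155.77) + 101 = 49/85.61 × 27.52 + 101 ≈ 116.75 → 117.
NO₂: row 0.00–559.24 (AQI 0–50). (50−0)·(176.36−0.00)/(559.24−0.00) + 0 = 50·176.36/559.24 + 0 ≈ 15.77 → 16.
Sub-indices: PM2.5→227, CO→103, SO₂→101, PM10→117, NO₂→16. Overall AQI = max = 227; dominant pollutant is PM2.5.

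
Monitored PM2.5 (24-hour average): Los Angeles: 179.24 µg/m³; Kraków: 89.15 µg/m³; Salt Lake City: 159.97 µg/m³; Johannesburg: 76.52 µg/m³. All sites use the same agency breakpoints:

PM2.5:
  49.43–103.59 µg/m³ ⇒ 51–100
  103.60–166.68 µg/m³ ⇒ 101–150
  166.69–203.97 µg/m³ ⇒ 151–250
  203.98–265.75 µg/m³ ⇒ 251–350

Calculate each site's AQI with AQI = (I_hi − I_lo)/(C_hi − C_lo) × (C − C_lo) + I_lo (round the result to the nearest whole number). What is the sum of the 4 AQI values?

492

Los Angeles: row 166.69–203.97 (AQI 151–250). (250−151)·(179.24−166.69)/(203.97−166.69) + 151 = 99·12.55/37.28 + 151 ≈ 184.33 → 184.
Kraków 89.15: bracket 49.43–103.59 → index 51–100; slope 49/54.16, offset 39.72.
AQI = 51 + 49/54.16·39.72 ≈ 86.94 ⇒ 87.
Salt Lake City: 159.97 lies in 103.60–166.68, so I_lo=101, I_hi=150, C_lo=103.60, C_hi=166.68.
(150−101)/(166.68−103.60) × (159.97−103.60) + 101 = 49/63.08 × 56.37 + 101 ≈ 144.79 → 145.
Johannesburg: 76.52 lies in 49.43–103.59, so I_lo=51, I_hi=100, C_lo=49.43, C_hi=103.59.
(100−51)/(103.59−49.43) × (76.52−49.43) + 51 = 49/54.16 × 27.09 + 51 ≈ 75.51 → 76.
AQIs: Los Angeles=184, Kraków=87, Salt Lake City=145, Johannesburg=76. Sum = 184 + 87 + 145 + 76 = 492.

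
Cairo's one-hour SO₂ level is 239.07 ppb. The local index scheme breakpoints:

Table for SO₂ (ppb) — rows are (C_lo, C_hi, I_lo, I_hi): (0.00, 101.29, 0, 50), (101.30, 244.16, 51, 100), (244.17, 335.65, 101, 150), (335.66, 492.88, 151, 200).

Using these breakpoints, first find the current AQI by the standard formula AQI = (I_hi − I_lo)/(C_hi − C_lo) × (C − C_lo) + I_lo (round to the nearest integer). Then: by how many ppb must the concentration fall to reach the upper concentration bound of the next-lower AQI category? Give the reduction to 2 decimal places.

SO₂: row 101.30–244.16 (AQI 51–100). (100−51)·(239.07−101.30)/(244.16−101.30) + 51 = 49·137.77/142.86 + 51 ≈ 98.25 → 98.
Current AQI 98 is in the Moderate range (51–100). The next-lower category tops out at AQI 50, whose upper concentration bound is 101.29 ppb.
Reduction needed = 239.07 − 101.29 = 137.78 ppb.

137.78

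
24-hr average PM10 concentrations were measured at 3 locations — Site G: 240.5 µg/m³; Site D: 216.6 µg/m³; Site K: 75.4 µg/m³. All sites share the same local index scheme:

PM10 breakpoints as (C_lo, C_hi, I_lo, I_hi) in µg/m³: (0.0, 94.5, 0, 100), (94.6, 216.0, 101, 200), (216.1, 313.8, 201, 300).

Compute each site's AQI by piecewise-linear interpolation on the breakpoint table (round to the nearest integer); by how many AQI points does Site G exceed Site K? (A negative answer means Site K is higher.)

Site G: row 216.1–313.8 (AQI 201–300). (300−201)·(240.5−216.1)/(313.8−216.1) + 201 = 99·24.4/97.7 + 201 ≈ 225.72 → 226.
Site D: row 216.1–313.8 (AQI 201–300). (300−201)·(216.6−216.1)/(313.8−216.1) + 201 = 99·0.5/97.7 + 201 ≈ 201.51 → 202.
Site K 75.4: bracket 0.0–94.5 → index 0–100; slope 100/94.5, offset 75.4.
AQI = 0 + 100/94.5·75.4 ≈ 79.79 ⇒ 80.
AQIs: Site G=226, Site D=202, Site K=80. Site G (226) − Site K (80) = 146.

146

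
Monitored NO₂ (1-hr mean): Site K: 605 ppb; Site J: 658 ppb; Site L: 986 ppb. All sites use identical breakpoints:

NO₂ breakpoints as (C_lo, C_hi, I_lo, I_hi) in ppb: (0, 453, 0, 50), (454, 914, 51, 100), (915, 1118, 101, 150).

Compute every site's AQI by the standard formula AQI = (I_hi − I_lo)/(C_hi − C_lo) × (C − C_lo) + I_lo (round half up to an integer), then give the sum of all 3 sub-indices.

258

Site K: 605 ∈ [454, 914] ↔ index [51, 100].
51 + (605−454)·(100−51)/(914−454) = 51 + 151·49/460 ≈ 67.08, so AQI = 67.
Site J: 658 ∈ [454, 914] ↔ index [51, 100].
51 + (658−454)·(100−51)/(914−454) = 51 + 204·49/460 ≈ 72.73, so AQI = 73.
Site L: 986 lies in 915–1118, so I_lo=101, I_hi=150, C_lo=915, C_hi=1118.
(150−101)/(1118−915) × (986−915) + 101 = 49/203 × 71 + 101 ≈ 118.14 → 118.
AQIs: Site K=67, Site J=73, Site L=118. Sum = 67 + 73 + 118 = 258.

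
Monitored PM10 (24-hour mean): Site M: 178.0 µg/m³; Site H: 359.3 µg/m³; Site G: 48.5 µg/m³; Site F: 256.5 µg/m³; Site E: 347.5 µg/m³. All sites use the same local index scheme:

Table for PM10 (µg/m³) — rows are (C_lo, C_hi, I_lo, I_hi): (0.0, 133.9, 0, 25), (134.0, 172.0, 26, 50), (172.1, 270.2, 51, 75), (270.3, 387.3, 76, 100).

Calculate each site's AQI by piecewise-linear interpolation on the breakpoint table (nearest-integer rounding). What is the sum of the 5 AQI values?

Site M 178.0: bracket 172.1–270.2 → index 51–75; slope 24/98.1, offset 5.9.
AQI = 51 + 24/98.1·5.9 ≈ 52.44 ⇒ 52.
Site H: 359.3 ∈ [270.3, 387.3] ↔ index [76, 100].
76 + (359.3−270.3)·(100−76)/(387.3−270.3) = 76 + 89.0·24/117.0 ≈ 94.26, so AQI = 94.
Site G: 48.5 ∈ [0.0, 133.9] ↔ index [0, 25].
0 + (48.5−0.0)·(25−0)/(133.9−0.0) = 0 + 48.5·25/133.9 ≈ 9.06, so AQI = 9.
Site F: 256.5 lies in 172.1–270.2, so I_lo=51, I_hi=75, C_lo=172.1, C_hi=270.2.
(75−51)/(270.2−172.1) × (256.5−172.1) + 51 = 24/98.1 × 84.4 + 51 ≈ 71.65 → 72.
Site E: 347.5 lies in 270.3–387.3, so I_lo=76, I_hi=100, C_lo=270.3, C_hi=387.3.
(100−76)/(387.3−270.3) × (347.5−270.3) + 76 = 24/117.0 × 77.2 + 76 ≈ 91.84 → 92.
AQIs: Site M=52, Site H=94, Site G=9, Site F=72, Site E=92. Sum = 52 + 94 + 9 + 72 + 92 = 319.

319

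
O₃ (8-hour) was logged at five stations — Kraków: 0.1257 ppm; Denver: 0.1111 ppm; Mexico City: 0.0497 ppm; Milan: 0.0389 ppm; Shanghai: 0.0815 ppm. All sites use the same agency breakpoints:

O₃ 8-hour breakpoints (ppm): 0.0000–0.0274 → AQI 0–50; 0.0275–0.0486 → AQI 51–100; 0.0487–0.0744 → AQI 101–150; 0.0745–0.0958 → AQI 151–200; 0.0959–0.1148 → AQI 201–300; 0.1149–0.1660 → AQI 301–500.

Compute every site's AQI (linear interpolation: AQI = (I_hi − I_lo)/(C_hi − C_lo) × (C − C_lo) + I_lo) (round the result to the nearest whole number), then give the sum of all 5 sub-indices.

Kraków 0.1257: bracket 0.1149–0.1660 → index 301–500; slope 199/0.0511, offset 0.0108.
AQI = 301 + 199/0.0511·0.0108 ≈ 343.06 ⇒ 343.
Denver: 0.1111 ∈ [0.0959, 0.1148] ↔ index [201, 300].
201 + (0.1111−0.0959)·(300−201)/(0.1148−0.0959) = 201 + 0.0152·99/0.0189 ≈ 280.62, so AQI = 281.
Mexico City: row 0.0487–0.0744 (AQI 101–150). (150−101)·(0.0497−0.0487)/(0.0744−0.0487) + 101 = 49·0.0010/0.0257 + 101 ≈ 102.91 → 103.
Milan: 0.0389 ∈ [0.0275, 0.0486] ↔ index [51, 100].
51 + (0.0389−0.0275)·(100−51)/(0.0486−0.0275) = 51 + 0.0114·49/0.0211 ≈ 77.47, so AQI = 77.
Shanghai: 0.0815 lies in 0.0745–0.0958, so I_lo=151, I_hi=200, C_lo=0.0745, C_hi=0.0958.
(200−151)/(0.0958−0.0745) × (0.0815−0.0745) + 151 = 49/0.0213 × 0.0070 + 151 ≈ 167.10 → 167.
AQIs: Kraków=343, Denver=281, Mexico City=103, Milan=77, Shanghai=167. Sum = 343 + 281 + 103 + 77 + 167 = 971.

971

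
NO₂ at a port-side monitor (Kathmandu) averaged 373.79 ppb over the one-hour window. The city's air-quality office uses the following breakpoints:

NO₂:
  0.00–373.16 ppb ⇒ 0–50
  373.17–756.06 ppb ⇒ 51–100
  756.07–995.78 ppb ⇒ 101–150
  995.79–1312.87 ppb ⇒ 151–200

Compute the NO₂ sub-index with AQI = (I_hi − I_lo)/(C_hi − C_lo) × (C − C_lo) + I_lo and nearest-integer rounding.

NO₂: row 373.17–756.06 (AQI 51–100). (100−51)·(373.79−373.17)/(756.06−373.17) + 51 = 49·0.62/382.89 + 51 ≈ 51.08 → 51.
AQI 51 falls in the Moderate category.

51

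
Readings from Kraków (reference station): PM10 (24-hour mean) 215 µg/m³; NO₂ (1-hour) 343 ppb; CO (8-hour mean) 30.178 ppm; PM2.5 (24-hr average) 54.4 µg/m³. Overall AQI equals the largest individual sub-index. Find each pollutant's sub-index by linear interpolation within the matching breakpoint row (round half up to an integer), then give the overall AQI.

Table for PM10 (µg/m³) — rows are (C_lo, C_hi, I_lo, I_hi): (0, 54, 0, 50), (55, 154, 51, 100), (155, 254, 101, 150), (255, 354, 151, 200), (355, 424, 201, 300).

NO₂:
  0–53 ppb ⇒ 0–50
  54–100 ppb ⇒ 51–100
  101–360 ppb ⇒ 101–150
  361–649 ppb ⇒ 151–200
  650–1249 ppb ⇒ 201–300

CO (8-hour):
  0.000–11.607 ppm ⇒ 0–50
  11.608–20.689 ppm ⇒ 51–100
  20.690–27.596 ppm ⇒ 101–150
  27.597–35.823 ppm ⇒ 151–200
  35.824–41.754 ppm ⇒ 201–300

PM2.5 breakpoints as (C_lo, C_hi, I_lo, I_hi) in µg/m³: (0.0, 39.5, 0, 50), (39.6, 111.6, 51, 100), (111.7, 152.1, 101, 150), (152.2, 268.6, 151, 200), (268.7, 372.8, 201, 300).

166

PM10: 215 lies in 155–254, so I_lo=101, I_hi=150, C_lo=155, C_hi=254.
(150−101)/(254−155) × (215−155) + 101 = 49/99 × 60 + 101 ≈ 130.70 → 131.
NO₂: 343 ∈ [101, 360] ↔ index [101, 150].
101 + (343−101)·(150−101)/(360−101) = 101 + 242·49/259 ≈ 146.78, so AQI = 147.
CO: row 27.597–35.823 (AQI 151–200). (200−151)·(30.178−27.597)/(35.823−27.597) + 151 = 49·2.581/8.226 + 151 ≈ 166.37 → 166.
PM2.5: row 39.6–111.6 (AQI 51–100). (100−51)·(54.4−39.6)/(111.6−39.6) + 51 = 49·14.8/72.0 + 51 ≈ 61.07 → 61.
Sub-indices: PM10→131, NO₂→147, CO→166, PM2.5→61. Overall AQI = max = 166; dominant pollutant is CO.
AQI 166: Unhealthy.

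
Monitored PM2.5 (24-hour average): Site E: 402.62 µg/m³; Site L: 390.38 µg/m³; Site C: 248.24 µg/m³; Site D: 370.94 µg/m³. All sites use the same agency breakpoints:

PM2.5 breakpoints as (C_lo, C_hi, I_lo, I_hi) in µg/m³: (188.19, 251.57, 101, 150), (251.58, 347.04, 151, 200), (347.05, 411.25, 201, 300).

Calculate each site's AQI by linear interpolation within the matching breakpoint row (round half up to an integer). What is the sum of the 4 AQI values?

Site E: row 347.05–411.25 (AQI 201–300). (300−201)·(402.62−347.05)/(411.25−347.05) + 201 = 99·55.57/64.20 + 201 ≈ 286.69 → 287.
Site L: 390.38 lies in 347.05–411.25, so I_lo=201, I_hi=300, C_lo=347.05, C_hi=411.25.
(300−201)/(411.25−347.05) × (390.38−347.05) + 201 = 99/64.20 × 43.33 + 201 ≈ 267.82 → 268.
Site C: row 188.19–251.57 (AQI 101–150). (150−101)·(248.24−188.19)/(251.57−188.19) + 101 = 49·60.05/63.38 + 101 ≈ 147.43 → 147.
Site D: 370.94 ∈ [347.05, 411.25] ↔ index [201, 300].
201 + (370.94−347.05)·(300−201)/(411.25−347.05) = 201 + 23.89·99/64.20 ≈ 237.84, so AQI = 238.
AQIs: Site E=287, Site L=268, Site C=147, Site D=238. Sum = 287 + 268 + 147 + 238 = 940.

940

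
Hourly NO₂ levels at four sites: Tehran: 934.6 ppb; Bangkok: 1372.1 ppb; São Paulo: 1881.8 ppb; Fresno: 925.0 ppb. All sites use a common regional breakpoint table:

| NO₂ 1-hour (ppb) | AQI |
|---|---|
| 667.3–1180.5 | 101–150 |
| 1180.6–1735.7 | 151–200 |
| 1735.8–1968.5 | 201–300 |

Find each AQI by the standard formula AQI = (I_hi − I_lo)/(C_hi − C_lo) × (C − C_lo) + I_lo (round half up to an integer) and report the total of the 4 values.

Tehran: 934.6 lies in 667.3–1180.5, so I_lo=101, I_hi=150, C_lo=667.3, C_hi=1180.5.
(150−101)/(1180.5−667.3) × (934.6−667.3) + 101 = 49/513.2 × 267.3 + 101 ≈ 126.52 → 127.
Bangkok 1372.1: bracket 1180.6–1735.7 → index 151–200; slope 49/555.1, offset 191.5.
AQI = 151 + 49/555.1·191.5 ≈ 167.90 ⇒ 168.
São Paulo: 1881.8 ∈ [1735.8, 1968.5] ↔ index [201, 300].
201 + (1881.8−1735.8)·(300−201)/(1968.5−1735.8) = 201 + 146.0·99/232.7 ≈ 263.11, so AQI = 263.
Fresno: row 667.3–1180.5 (AQI 101–150). (150−101)·(925.0−667.3)/(1180.5−667.3) + 101 = 49·257.7/513.2 + 101 ≈ 125.61 → 126.
AQIs: Tehran=127, Bangkok=168, São Paulo=263, Fresno=126. Sum = 127 + 168 + 263 + 126 = 684.

684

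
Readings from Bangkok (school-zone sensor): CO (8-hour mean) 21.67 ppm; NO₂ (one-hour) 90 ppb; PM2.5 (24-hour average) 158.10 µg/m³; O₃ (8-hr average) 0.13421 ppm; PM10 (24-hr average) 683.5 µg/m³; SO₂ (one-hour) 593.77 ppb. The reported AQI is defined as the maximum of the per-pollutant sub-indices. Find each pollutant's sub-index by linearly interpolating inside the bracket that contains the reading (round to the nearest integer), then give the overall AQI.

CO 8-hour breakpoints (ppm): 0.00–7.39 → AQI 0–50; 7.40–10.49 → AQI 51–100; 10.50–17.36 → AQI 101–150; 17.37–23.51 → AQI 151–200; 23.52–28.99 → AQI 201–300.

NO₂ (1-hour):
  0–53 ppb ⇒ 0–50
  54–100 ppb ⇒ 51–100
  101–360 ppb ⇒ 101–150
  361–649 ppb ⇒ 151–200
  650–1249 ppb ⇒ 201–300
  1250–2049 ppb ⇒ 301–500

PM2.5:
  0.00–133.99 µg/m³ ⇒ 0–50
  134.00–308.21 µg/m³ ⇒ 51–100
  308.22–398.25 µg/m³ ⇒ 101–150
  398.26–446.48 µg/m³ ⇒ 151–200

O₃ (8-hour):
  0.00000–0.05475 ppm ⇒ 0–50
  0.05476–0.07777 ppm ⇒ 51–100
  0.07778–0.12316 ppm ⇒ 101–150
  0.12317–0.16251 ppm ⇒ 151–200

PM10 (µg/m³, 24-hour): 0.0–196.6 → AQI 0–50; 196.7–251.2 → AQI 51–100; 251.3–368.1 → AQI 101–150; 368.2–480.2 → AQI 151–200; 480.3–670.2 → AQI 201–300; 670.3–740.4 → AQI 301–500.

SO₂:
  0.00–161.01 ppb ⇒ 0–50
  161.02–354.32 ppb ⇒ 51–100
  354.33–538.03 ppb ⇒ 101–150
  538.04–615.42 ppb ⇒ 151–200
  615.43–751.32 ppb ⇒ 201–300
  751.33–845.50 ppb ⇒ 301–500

338

CO: row 17.37–23.51 (AQI 151–200). (200−151)·(21.67−17.37)/(23.51−17.37) + 151 = 49·4.30/6.14 + 151 ≈ 185.32 → 185.
NO₂: row 54–100 (AQI 51–100). (100−51)·(90−54)/(100−54) + 51 = 49·36/46 + 51 ≈ 89.35 → 89.
PM2.5: 158.10 ∈ [134.00, 308.21] ↔ index [51, 100].
51 + (158.10−134.00)·(100−51)/(308.21−134.00) = 51 + 24.10·49/174.21 ≈ 57.78, so AQI = 58.
O₃: 0.13421 lies in 0.12317–0.16251, so I_lo=151, I_hi=200, C_lo=0.12317, C_hi=0.16251.
(200−151)/(0.16251−0.12317) × (0.13421−0.12317) + 151 = 49/0.03934 × 0.01104 + 151 ≈ 164.75 → 165.
PM10: 683.5 lies in 670.3–740.4, so I_lo=301, I_hi=500, C_lo=670.3, C_hi=740.4.
(500−301)/(740.4−670.3) × (683.5−670.3) + 301 = 199/70.1 × 13.2 + 301 ≈ 338.47 → 338.
SO₂: 593.77 ∈ [538.04, 615.42] ↔ index [151, 200].
151 + (593.77−538.04)·(200−151)/(615.42−538.04) = 151 + 55.73·49/77.38 ≈ 186.29, so AQI = 186.
Sub-indices: CO→185, NO₂→89, PM2.5→58, O₃→165, PM10→338, SO₂→186. Overall AQI = max = 338; dominant pollutant is PM10.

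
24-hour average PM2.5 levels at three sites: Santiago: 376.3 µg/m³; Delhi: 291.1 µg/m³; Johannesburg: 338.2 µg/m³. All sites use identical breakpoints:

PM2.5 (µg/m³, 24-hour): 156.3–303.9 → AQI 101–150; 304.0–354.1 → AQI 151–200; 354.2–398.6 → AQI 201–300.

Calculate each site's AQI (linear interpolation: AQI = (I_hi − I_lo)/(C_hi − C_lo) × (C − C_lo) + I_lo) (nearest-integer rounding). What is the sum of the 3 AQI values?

Santiago: 376.3 ∈ [354.2, 398.6] ↔ index [201, 300].
201 + (376.3−354.2)·(300−201)/(398.6−354.2) = 201 + 22.1·99/44.4 ≈ 250.28, so AQI = 250.
Delhi: 291.1 ∈ [156.3, 303.9] ↔ index [101, 150].
101 + (291.1−156.3)·(150−101)/(303.9−156.3) = 101 + 134.8·49/147.6 ≈ 145.75, so AQI = 146.
Johannesburg 338.2: bracket 304.0–354.1 → index 151–200; slope 49/50.1, offset 34.2.
AQI = 151 + 49/50.1·34.2 ≈ 184.45 ⇒ 184.
AQIs: Santiago=250, Delhi=146, Johannesburg=184. Sum = 250 + 146 + 184 = 580.

580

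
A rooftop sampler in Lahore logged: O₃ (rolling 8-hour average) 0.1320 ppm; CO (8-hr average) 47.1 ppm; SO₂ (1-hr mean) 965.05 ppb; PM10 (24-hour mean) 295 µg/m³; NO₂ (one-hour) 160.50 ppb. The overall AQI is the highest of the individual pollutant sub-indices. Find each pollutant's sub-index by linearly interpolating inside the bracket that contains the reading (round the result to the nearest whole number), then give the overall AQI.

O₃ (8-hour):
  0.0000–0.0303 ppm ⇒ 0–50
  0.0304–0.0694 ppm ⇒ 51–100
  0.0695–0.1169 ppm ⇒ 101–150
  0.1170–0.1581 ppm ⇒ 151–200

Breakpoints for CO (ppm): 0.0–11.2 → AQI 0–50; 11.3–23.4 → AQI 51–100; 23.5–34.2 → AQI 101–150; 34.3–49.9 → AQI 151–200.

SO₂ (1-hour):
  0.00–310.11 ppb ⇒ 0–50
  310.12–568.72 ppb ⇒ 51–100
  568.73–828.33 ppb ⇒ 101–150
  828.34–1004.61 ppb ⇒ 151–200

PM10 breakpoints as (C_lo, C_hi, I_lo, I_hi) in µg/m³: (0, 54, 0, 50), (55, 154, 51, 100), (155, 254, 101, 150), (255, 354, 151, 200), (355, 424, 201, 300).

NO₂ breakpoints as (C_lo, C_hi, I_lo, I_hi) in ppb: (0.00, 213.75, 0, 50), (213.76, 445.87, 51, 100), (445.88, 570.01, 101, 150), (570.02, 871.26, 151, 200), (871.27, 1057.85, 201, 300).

191

O₃: 0.1320 lies in 0.1170–0.1581, so I_lo=151, I_hi=200, C_lo=0.1170, C_hi=0.1581.
(200−151)/(0.1581−0.1170) × (0.1320−0.1170) + 151 = 49/0.0411 × 0.0150 + 151 ≈ 168.88 → 169.
CO 47.1: bracket 34.3–49.9 → index 151–200; slope 49/15.6, offset 12.8.
AQI = 151 + 49/15.6·12.8 ≈ 191.21 ⇒ 191.
SO₂: 965.05 ∈ [828.34, 1004.61] ↔ index [151, 200].
151 + (965.05−828.34)·(200−151)/(1004.61−828.34) = 151 + 136.71·49/176.27 ≈ 189.00, so AQI = 189.
PM10: row 255–354 (AQI 151–200). (200−151)·(295−255)/(354−255) + 151 = 49·40/99 + 151 ≈ 170.80 → 171.
NO₂: 160.50 ∈ [0.00, 213.75] ↔ index [0, 50].
0 + (160.50−0.00)·(50−0)/(213.75−0.00) = 0 + 160.50·50/213.75 ≈ 37.54, so AQI = 38.
Sub-indices: O₃→169, CO→191, SO₂→189, PM10→171, NO₂→38. Overall AQI = max = 191; dominant pollutant is CO.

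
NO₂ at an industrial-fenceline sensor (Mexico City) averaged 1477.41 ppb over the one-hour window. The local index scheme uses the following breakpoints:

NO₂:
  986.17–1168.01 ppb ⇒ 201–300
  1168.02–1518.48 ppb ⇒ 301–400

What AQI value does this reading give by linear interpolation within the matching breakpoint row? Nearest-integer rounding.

NO₂: row 1168.02–1518.48 (AQI 301–400). (400−301)·(1477.41−1168.02)/(1518.48−1168.02) + 301 = 99·309.39/350.46 + 301 ≈ 388.40 → 388.

388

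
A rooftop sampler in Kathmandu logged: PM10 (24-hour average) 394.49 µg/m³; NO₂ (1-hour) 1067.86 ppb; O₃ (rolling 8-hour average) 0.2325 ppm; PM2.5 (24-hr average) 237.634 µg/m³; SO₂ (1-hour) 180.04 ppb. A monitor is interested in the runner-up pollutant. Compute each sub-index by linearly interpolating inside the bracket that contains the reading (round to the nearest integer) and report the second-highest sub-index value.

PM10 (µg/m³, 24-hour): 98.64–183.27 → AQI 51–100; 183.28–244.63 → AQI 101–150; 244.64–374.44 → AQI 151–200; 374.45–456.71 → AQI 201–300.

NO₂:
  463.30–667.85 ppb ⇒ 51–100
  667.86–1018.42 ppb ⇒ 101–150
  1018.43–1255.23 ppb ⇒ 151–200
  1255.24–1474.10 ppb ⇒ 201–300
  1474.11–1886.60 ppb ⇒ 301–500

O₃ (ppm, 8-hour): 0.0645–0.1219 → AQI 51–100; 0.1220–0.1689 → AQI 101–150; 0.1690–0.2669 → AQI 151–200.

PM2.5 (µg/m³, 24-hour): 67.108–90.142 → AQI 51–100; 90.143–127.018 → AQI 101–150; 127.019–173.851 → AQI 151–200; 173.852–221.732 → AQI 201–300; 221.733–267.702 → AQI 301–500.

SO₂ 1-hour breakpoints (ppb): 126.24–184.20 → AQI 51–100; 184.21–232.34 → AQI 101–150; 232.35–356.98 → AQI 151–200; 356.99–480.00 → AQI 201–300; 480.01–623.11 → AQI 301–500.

225

PM10: 394.49 lies in 374.45–456.71, so I_lo=201, I_hi=300, C_lo=374.45, C_hi=456.71.
(300−201)/(456.71−374.45) × (394.49−374.45) + 201 = 99/82.26 × 20.04 + 201 ≈ 225.12 → 225.
NO₂ 1067.86: bracket 1018.43–1255.23 → index 151–200; slope 49/236.80, offset 49.43.
AQI = 151 + 49/236.80·49.43 ≈ 161.23 ⇒ 161.
O₃ 0.2325: bracket 0.1690–0.2669 → index 151–200; slope 49/0.0979, offset 0.0635.
AQI = 151 + 49/0.0979·0.0635 ≈ 182.78 ⇒ 183.
PM2.5: 237.634 lies in 221.733–267.702, so I_lo=301, I_hi=500, C_lo=221.733, C_hi=267.702.
(500−301)/(267.702−221.733) × (237.634−221.733) + 301 = 199/45.969 × 15.901 + 301 ≈ 369.84 → 370.
SO₂ 180.04: bracket 126.24–184.20 → index 51–100; slope 49/57.96, offset 53.80.
AQI = 51 + 49/57.96·53.80 ≈ 96.48 ⇒ 96.
Sub-indices: PM10→225, NO₂→161, O₃→183, PM2.5→370, SO₂→96. Ranked high→low: 370, 225, 183, 161, 96. Second-highest sub-index = 225.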